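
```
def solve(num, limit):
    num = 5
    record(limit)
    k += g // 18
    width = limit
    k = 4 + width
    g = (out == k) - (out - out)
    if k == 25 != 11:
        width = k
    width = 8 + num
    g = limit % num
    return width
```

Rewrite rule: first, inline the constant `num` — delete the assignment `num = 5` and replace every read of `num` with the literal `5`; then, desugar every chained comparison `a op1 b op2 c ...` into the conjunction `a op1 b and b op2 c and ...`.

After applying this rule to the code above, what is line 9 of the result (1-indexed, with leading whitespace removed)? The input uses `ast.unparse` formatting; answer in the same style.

width = 8 + 5

Transformed code:
def solve(num, limit):
    record(limit)
    k += g // 18
    width = limit
    k = 4 + width
    g = (out == k) - (out - out)
    if k == 25 and 25 != 11:
        width = k
    width = 8 + 5
    g = limit % 5
    return width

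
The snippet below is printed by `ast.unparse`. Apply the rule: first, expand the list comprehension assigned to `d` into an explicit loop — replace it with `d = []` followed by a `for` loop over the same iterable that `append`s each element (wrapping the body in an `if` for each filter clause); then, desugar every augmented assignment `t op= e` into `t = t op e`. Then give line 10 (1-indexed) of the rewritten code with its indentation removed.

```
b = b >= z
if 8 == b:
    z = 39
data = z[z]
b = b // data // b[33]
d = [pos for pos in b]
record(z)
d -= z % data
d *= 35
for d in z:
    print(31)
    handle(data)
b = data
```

d = d - z % data

Transformed code:
b = b >= z
if 8 == b:
    z = 39
data = z[z]
b = b // data // b[33]
d = []
for pos in b:
    d.append(pos)
record(z)
d = d - z % data
d = d * 35
for d in z:
    print(31)
    handle(data)
b = data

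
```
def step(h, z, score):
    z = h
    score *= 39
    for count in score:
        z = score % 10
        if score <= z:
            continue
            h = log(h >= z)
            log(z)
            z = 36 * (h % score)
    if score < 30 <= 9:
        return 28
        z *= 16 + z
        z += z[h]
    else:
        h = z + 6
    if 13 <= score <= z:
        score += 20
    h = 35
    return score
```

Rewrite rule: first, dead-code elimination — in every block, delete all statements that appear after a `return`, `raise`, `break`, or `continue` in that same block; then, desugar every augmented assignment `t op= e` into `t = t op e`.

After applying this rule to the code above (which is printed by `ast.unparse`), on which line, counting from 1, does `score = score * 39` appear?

3

Transformed code:
def step(h, z, score):
    z = h
    score = score * 39
    for count in score:
        z = score % 10
        if score <= z:
            continue
    if score < 30 <= 9:
        return 28
    else:
        h = z + 6
    if 13 <= score <= z:
        score = score + 20
    h = 35
    return score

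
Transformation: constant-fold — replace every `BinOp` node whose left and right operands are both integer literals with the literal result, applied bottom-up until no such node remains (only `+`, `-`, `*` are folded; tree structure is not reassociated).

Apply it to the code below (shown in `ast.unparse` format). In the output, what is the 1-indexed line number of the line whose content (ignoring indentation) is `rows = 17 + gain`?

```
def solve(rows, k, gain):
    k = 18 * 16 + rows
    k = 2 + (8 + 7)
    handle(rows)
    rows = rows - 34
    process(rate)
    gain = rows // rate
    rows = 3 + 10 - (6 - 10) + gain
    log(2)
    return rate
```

Transformed code:
def solve(rows, k, gain):
    k = 288 + rows
    k = 17
    handle(rows)
    rows = rows - 34
    process(rate)
    gain = rows // rate
    rows = 17 + gain
    log(2)
    return rate

8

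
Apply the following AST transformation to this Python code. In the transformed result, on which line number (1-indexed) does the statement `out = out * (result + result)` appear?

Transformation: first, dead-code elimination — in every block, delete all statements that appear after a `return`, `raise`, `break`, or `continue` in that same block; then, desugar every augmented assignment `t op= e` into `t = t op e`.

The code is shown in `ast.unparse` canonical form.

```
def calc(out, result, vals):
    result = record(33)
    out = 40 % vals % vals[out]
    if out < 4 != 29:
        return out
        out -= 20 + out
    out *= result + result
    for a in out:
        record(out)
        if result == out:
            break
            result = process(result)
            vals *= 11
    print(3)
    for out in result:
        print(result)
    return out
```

6

Transformed code:
def calc(out, result, vals):
    result = record(33)
    out = 40 % vals % vals[out]
    if out < 4 != 29:
        return out
    out = out * (result + result)
    for a in out:
        record(out)
        if result == out:
            break
    print(3)
    for out in result:
        print(result)
    return out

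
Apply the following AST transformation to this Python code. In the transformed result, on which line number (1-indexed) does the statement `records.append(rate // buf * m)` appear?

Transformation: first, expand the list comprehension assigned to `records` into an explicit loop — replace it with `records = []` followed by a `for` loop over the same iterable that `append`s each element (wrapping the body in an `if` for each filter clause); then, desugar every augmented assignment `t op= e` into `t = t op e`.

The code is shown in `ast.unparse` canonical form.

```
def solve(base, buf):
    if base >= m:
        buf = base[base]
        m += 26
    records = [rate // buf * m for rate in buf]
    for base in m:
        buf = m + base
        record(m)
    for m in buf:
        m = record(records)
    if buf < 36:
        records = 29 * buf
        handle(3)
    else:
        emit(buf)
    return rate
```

Transformed code:
def solve(base, buf):
    if base >= m:
        buf = base[base]
        m = m + 26
    records = []
    for rate in buf:
        records.append(rate // buf * m)
    for base in m:
        buf = m + base
        record(m)
    for m in buf:
        m = record(records)
    if buf < 36:
        records = 29 * buf
        handle(3)
    else:
        emit(buf)
    return rate

7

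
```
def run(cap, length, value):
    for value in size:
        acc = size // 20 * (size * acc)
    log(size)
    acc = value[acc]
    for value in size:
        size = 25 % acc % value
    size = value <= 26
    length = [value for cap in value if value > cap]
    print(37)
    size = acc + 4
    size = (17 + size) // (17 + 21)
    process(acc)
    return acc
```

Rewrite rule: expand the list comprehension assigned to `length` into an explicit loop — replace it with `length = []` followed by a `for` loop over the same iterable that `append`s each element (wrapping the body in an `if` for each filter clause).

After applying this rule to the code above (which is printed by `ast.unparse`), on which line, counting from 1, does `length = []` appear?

Transformed code:
def run(cap, length, value):
    for value in size:
        acc = size // 20 * (size * acc)
    log(size)
    acc = value[acc]
    for value in size:
        size = 25 % acc % value
    size = value <= 26
    length = []
    for cap in value:
        if value > cap:
            length.append(value)
    print(37)
    size = acc + 4
    size = (17 + size) // (17 + 21)
    process(acc)
    return acc

9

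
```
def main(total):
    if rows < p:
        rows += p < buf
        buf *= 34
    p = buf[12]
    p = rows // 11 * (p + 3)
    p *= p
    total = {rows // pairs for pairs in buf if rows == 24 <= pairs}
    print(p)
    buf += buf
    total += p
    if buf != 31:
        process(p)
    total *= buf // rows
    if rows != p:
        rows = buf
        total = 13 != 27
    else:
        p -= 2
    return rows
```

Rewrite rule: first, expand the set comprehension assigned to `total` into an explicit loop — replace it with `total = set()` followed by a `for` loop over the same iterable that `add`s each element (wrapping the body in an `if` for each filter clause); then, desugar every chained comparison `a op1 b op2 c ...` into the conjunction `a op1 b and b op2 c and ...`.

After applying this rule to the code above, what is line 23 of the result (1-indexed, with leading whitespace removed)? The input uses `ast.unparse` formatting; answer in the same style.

Transformed code:
def main(total):
    if rows < p:
        rows += p < buf
        buf *= 34
    p = buf[12]
    p = rows // 11 * (p + 3)
    p *= p
    total = set()
    for pairs in buf:
        if rows == 24 and 24 <= pairs:
            total.add(rows // pairs)
    print(p)
    buf += buf
    total += p
    if buf != 31:
        process(p)
    total *= buf // rows
    if rows != p:
        rows = buf
        total = 13 != 27
    else:
        p -= 2
    return rows

return rows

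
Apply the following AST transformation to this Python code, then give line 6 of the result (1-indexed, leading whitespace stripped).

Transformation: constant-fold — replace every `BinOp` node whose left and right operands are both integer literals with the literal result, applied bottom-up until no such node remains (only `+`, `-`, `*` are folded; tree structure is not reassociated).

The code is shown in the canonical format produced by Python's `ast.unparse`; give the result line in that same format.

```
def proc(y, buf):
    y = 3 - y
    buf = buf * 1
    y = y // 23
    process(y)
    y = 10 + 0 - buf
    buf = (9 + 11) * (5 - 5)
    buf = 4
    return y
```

y = 10 - buf

Transformed code:
def proc(y, buf):
    y = 3 - y
    buf = buf * 1
    y = y // 23
    process(y)
    y = 10 - buf
    buf = 0
    buf = 4
    return y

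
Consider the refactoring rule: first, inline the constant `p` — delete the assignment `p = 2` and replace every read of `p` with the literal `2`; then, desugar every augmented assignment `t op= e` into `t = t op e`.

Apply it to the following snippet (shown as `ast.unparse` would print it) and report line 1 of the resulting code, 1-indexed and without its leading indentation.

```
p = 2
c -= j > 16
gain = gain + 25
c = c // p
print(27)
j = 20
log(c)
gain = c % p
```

c = c - (j > 16)

Transformed code:
c = c - (j > 16)
gain = gain + 25
c = c // 2
print(27)
j = 20
log(c)
gain = c % 2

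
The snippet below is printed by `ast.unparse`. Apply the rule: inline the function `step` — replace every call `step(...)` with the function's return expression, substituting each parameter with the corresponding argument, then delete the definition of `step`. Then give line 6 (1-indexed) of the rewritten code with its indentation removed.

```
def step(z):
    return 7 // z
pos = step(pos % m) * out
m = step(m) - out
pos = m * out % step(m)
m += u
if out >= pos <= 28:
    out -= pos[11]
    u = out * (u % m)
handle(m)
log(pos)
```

Transformed code:
pos = 7 // (pos % m) * out
m = 7 // m - out
pos = m * out % (7 // m)
m += u
if out >= pos <= 28:
    out -= pos[11]
    u = out * (u % m)
handle(m)
log(pos)

out -= pos[11]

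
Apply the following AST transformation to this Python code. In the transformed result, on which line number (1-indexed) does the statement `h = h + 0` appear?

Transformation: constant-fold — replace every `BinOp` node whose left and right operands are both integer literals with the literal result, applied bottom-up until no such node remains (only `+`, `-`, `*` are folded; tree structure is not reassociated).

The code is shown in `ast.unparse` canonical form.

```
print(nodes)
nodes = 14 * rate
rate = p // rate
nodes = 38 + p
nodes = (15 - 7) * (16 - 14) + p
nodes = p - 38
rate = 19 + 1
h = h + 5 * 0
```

8

Transformed code:
print(nodes)
nodes = 14 * rate
rate = p // rate
nodes = 38 + p
nodes = 16 + p
nodes = p - 38
rate = 20
h = h + 0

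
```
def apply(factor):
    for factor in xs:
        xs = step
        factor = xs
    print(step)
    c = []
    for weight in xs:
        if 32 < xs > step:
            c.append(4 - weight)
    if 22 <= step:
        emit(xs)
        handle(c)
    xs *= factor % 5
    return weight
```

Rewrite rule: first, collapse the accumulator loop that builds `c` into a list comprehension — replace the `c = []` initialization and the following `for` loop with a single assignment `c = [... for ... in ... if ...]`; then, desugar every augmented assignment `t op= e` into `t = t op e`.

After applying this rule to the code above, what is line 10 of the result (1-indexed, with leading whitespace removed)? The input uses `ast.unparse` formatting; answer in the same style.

Transformed code:
def apply(factor):
    for factor in xs:
        xs = step
        factor = xs
    print(step)
    c = [4 - weight for weight in xs if 32 < xs > step]
    if 22 <= step:
        emit(xs)
        handle(c)
    xs = xs * (factor % 5)
    return weight

xs = xs * (factor % 5)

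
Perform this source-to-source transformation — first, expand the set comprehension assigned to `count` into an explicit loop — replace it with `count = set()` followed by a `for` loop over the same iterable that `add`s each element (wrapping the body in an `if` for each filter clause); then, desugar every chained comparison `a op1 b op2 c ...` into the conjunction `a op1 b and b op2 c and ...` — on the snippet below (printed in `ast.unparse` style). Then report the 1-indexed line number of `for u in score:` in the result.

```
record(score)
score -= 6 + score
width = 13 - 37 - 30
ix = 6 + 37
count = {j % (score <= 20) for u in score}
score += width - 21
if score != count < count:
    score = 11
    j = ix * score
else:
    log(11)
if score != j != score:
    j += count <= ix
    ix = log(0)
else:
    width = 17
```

6

Transformed code:
record(score)
score -= 6 + score
width = 13 - 37 - 30
ix = 6 + 37
count = set()
for u in score:
    count.add(j % (score <= 20))
score += width - 21
if score != count and count < count:
    score = 11
    j = ix * score
else:
    log(11)
if score != j and j != score:
    j += count <= ix
    ix = log(0)
else:
    width = 17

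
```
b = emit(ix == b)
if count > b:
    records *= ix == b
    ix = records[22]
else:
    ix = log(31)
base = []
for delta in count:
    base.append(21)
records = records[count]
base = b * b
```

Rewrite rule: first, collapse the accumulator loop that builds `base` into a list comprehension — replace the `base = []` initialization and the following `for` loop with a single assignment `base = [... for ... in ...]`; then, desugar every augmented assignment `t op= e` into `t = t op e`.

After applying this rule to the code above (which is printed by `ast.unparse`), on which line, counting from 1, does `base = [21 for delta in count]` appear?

Transformed code:
b = emit(ix == b)
if count > b:
    records = records * (ix == b)
    ix = records[22]
else:
    ix = log(31)
base = [21 for delta in count]
records = records[count]
base = b * b

7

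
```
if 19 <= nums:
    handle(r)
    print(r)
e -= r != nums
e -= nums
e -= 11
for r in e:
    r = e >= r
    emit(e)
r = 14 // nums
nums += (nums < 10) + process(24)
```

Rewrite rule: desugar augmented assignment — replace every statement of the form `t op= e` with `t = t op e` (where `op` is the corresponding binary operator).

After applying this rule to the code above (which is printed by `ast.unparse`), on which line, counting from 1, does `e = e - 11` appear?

6

Transformed code:
if 19 <= nums:
    handle(r)
    print(r)
e = e - (r != nums)
e = e - nums
e = e - 11
for r in e:
    r = e >= r
    emit(e)
r = 14 // nums
nums = nums + ((nums < 10) + process(24))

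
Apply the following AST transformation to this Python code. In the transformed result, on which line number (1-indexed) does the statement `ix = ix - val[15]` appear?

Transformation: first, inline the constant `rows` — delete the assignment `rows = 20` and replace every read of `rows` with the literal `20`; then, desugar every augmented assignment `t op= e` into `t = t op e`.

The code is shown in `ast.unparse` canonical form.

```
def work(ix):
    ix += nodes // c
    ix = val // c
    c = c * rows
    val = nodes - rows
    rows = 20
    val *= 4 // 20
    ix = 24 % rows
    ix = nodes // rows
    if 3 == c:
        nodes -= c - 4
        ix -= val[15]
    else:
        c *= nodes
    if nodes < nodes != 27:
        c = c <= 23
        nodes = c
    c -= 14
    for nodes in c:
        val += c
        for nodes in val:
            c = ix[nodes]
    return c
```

11

Transformed code:
def work(ix):
    ix = ix + nodes // c
    ix = val // c
    c = c * 20
    val = nodes - 20
    val = val * (4 // 20)
    ix = 24 % 20
    ix = nodes // 20
    if 3 == c:
        nodes = nodes - (c - 4)
        ix = ix - val[15]
    else:
        c = c * nodes
    if nodes < nodes != 27:
        c = c <= 23
        nodes = c
    c = c - 14
    for nodes in c:
        val = val + c
        for nodes in val:
            c = ix[nodes]
    return c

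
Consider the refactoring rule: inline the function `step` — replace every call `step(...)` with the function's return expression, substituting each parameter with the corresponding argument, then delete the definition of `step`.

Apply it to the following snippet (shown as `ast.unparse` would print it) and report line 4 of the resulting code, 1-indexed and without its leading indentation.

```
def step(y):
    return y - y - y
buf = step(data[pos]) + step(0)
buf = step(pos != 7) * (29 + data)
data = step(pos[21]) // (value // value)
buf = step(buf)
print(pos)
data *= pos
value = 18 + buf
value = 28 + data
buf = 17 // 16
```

buf = buf - buf - buf

Transformed code:
buf = data[pos] - data[pos] - data[pos] + (0 - 0 - 0)
buf = ((pos != 7) - (pos != 7) - (pos != 7)) * (29 + data)
data = (pos[21] - pos[21] - pos[21]) // (value // value)
buf = buf - buf - buf
print(pos)
data *= pos
value = 18 + buf
value = 28 + data
buf = 17 // 16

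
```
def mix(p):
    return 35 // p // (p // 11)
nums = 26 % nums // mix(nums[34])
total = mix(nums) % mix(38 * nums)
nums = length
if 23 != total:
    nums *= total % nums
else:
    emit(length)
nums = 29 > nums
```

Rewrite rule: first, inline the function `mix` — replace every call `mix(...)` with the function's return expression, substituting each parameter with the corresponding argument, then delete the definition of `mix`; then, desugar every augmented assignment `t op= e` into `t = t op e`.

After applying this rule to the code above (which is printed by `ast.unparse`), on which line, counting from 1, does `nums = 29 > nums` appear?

Transformed code:
nums = 26 % nums // (35 // nums[34] // (nums[34] // 11))
total = 35 // nums // (nums // 11) % (35 // (38 * nums) // (38 * nums // 11))
nums = length
if 23 != total:
    nums = nums * (total % nums)
else:
    emit(length)
nums = 29 > nums

8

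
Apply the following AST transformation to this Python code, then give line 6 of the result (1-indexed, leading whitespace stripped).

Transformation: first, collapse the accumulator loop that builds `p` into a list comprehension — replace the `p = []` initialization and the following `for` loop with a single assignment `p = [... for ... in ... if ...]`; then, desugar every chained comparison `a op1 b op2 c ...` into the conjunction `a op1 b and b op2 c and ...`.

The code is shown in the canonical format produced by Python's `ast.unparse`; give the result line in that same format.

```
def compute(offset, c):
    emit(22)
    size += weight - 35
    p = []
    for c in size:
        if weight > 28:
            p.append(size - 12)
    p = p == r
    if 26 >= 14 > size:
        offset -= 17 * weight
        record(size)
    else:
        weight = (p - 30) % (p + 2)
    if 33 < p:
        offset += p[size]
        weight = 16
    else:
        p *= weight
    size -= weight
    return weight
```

Transformed code:
def compute(offset, c):
    emit(22)
    size += weight - 35
    p = [size - 12 for c in size if weight > 28]
    p = p == r
    if 26 >= 14 and 14 > size:
        offset -= 17 * weight
        record(size)
    else:
        weight = (p - 30) % (p + 2)
    if 33 < p:
        offset += p[size]
        weight = 16
    else:
        p *= weight
    size -= weight
    return weight

if 26 >= 14 and 14 > size:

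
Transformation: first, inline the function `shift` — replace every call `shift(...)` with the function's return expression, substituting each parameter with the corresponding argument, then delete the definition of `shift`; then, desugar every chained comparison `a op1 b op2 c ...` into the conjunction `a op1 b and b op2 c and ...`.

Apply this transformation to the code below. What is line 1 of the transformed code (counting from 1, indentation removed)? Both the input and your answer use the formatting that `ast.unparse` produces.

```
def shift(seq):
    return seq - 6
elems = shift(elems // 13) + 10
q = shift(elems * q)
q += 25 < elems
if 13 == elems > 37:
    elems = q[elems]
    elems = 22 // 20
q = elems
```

elems = elems // 13 - 6 + 10

Transformed code:
elems = elems // 13 - 6 + 10
q = elems * q - 6
q += 25 < elems
if 13 == elems and elems > 37:
    elems = q[elems]
    elems = 22 // 20
q = elems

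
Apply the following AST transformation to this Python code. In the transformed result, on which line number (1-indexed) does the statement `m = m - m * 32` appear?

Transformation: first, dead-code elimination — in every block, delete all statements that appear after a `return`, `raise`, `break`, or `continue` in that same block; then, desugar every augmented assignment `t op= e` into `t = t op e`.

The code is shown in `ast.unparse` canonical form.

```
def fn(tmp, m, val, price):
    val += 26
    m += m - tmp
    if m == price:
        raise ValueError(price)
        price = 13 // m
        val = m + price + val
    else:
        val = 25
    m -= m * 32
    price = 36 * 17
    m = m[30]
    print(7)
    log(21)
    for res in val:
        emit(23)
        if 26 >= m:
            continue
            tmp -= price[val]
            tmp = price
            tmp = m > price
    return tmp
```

8

Transformed code:
def fn(tmp, m, val, price):
    val = val + 26
    m = m + (m - tmp)
    if m == price:
        raise ValueError(price)
    else:
        val = 25
    m = m - m * 32
    price = 36 * 17
    m = m[30]
    print(7)
    log(21)
    for res in val:
        emit(23)
        if 26 >= m:
            continue
    return tmp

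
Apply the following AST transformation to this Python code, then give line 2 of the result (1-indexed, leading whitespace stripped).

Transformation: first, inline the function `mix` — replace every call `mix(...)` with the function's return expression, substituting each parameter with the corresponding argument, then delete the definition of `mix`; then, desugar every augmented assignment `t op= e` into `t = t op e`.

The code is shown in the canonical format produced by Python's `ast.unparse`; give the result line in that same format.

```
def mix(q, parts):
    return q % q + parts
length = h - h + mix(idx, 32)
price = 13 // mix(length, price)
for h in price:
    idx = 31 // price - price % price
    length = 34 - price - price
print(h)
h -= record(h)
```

Transformed code:
length = h - h + (idx % idx + 32)
price = 13 // (length % length + price)
for h in price:
    idx = 31 // price - price % price
    length = 34 - price - price
print(h)
h = h - record(h)

price = 13 // (length % length + price)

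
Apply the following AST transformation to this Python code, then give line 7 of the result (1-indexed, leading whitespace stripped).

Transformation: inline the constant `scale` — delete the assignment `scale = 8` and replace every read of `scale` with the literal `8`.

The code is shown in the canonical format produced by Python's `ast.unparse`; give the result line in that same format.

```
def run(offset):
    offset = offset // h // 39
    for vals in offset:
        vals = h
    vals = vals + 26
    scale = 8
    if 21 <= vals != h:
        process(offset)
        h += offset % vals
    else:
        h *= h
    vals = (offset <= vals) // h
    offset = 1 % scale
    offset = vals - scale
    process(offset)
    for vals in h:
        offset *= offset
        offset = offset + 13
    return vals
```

Transformed code:
def run(offset):
    offset = offset // h // 39
    for vals in offset:
        vals = h
    vals = vals + 26
    if 21 <= vals != h:
        process(offset)
        h += offset % vals
    else:
        h *= h
    vals = (offset <= vals) // h
    offset = 1 % 8
    offset = vals - 8
    process(offset)
    for vals in h:
        offset *= offset
        offset = offset + 13
    return vals

process(offset)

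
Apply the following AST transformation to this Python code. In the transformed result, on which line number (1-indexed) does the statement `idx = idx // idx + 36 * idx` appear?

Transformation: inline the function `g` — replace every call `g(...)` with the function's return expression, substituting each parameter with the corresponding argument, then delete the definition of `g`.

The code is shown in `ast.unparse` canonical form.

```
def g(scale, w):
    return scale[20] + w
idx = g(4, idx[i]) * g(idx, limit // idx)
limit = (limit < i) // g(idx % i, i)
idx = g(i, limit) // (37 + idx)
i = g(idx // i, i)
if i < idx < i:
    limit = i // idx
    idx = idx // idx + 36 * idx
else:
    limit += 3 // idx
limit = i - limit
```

Transformed code:
idx = (4[20] + idx[i]) * (idx[20] + limit // idx)
limit = (limit < i) // ((idx % i)[20] + i)
idx = (i[20] + limit) // (37 + idx)
i = (idx // i)[20] + i
if i < idx < i:
    limit = i // idx
    idx = idx // idx + 36 * idx
else:
    limit += 3 // idx
limit = i - limit

7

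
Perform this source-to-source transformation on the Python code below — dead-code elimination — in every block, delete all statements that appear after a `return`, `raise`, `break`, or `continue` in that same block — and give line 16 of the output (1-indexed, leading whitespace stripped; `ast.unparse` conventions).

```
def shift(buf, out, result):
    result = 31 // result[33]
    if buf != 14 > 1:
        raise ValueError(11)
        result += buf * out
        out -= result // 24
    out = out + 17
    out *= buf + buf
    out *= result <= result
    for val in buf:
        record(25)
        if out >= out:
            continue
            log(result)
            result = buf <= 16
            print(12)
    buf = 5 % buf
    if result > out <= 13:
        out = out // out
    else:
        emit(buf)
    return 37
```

Transformed code:
def shift(buf, out, result):
    result = 31 // result[33]
    if buf != 14 > 1:
        raise ValueError(11)
    out = out + 17
    out *= buf + buf
    out *= result <= result
    for val in buf:
        record(25)
        if out >= out:
            continue
    buf = 5 % buf
    if result > out <= 13:
        out = out // out
    else:
        emit(buf)
    return 37

emit(buf)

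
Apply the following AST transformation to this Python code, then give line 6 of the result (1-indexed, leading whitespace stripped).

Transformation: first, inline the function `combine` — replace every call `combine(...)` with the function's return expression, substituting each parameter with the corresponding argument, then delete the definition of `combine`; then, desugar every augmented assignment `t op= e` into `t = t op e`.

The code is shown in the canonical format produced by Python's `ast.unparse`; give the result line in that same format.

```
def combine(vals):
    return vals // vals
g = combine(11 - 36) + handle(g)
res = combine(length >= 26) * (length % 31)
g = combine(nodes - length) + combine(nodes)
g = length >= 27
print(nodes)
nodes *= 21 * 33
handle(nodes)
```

Transformed code:
g = (11 - 36) // (11 - 36) + handle(g)
res = (length >= 26) // (length >= 26) * (length % 31)
g = (nodes - length) // (nodes - length) + nodes // nodes
g = length >= 27
print(nodes)
nodes = nodes * (21 * 33)
handle(nodes)

nodes = nodes * (21 * 33)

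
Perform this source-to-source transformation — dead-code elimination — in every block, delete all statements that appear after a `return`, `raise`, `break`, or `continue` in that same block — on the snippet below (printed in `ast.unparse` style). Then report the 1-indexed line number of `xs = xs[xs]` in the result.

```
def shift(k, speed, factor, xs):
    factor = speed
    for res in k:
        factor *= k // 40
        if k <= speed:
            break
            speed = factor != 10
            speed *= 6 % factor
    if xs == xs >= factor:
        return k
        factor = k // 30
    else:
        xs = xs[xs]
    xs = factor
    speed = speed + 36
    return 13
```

Transformed code:
def shift(k, speed, factor, xs):
    factor = speed
    for res in k:
        factor *= k // 40
        if k <= speed:
            break
    if xs == xs >= factor:
        return k
    else:
        xs = xs[xs]
    xs = factor
    speed = speed + 36
    return 13

10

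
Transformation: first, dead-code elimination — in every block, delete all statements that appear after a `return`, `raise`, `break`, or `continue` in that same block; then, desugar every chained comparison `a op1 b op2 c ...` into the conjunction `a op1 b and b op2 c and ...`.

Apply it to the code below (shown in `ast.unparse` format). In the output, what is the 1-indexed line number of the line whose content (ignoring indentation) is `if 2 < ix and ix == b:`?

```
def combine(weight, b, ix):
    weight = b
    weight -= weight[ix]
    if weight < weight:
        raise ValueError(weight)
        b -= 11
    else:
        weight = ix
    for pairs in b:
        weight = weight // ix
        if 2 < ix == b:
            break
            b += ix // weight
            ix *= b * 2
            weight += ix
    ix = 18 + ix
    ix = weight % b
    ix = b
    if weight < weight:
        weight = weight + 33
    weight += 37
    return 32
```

10

Transformed code:
def combine(weight, b, ix):
    weight = b
    weight -= weight[ix]
    if weight < weight:
        raise ValueError(weight)
    else:
        weight = ix
    for pairs in b:
        weight = weight // ix
        if 2 < ix and ix == b:
            break
    ix = 18 + ix
    ix = weight % b
    ix = b
    if weight < weight:
        weight = weight + 33
    weight += 37
    return 32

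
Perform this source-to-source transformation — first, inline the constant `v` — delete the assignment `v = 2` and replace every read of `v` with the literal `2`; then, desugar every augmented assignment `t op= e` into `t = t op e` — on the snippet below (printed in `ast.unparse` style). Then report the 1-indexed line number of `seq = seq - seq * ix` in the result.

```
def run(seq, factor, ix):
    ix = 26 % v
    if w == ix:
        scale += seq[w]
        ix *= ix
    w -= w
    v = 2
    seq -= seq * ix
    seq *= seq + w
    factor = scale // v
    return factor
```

7

Transformed code:
def run(seq, factor, ix):
    ix = 26 % 2
    if w == ix:
        scale = scale + seq[w]
        ix = ix * ix
    w = w - w
    seq = seq - seq * ix
    seq = seq * (seq + w)
    factor = scale // 2
    return factor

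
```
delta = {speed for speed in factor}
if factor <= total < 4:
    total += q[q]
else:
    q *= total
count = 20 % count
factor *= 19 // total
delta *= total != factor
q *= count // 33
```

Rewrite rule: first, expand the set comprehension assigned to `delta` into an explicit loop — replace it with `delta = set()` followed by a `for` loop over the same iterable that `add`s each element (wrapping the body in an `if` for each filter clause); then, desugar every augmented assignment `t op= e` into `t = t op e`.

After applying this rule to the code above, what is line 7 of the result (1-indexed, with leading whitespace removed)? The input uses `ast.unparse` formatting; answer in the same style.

Transformed code:
delta = set()
for speed in factor:
    delta.add(speed)
if factor <= total < 4:
    total = total + q[q]
else:
    q = q * total
count = 20 % count
factor = factor * (19 // total)
delta = delta * (total != factor)
q = q * (count // 33)

q = q * total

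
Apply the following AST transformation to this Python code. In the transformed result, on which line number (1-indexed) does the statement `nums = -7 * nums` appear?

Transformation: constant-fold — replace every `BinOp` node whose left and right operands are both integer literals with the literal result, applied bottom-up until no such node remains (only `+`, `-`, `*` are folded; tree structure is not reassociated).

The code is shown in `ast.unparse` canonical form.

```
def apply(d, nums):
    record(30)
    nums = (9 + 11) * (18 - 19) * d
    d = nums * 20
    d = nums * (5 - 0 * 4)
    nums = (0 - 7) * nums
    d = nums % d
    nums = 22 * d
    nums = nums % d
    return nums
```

Transformed code:
def apply(d, nums):
    record(30)
    nums = -20 * d
    d = nums * 20
    d = nums * 5
    nums = -7 * nums
    d = nums % d
    nums = 22 * d
    nums = nums % d
    return nums

6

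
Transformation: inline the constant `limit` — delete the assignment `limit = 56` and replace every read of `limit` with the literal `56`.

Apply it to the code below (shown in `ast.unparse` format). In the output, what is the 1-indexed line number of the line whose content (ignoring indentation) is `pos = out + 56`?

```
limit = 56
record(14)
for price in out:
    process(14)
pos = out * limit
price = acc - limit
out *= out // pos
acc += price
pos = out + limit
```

Transformed code:
record(14)
for price in out:
    process(14)
pos = out * 56
price = acc - 56
out *= out // pos
acc += price
pos = out + 56

8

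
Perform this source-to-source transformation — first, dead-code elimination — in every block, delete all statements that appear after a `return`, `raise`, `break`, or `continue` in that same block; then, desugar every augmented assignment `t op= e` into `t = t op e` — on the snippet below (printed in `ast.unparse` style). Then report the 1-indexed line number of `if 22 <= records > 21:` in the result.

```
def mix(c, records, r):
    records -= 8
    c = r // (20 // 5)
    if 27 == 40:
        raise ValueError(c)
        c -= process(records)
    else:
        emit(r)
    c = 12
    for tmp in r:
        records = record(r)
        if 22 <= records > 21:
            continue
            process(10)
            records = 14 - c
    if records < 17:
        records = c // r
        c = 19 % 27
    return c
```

Transformed code:
def mix(c, records, r):
    records = records - 8
    c = r // (20 // 5)
    if 27 == 40:
        raise ValueError(c)
    else:
        emit(r)
    c = 12
    for tmp in r:
        records = record(r)
        if 22 <= records > 21:
            continue
    if records < 17:
        records = c // r
        c = 19 % 27
    return c

11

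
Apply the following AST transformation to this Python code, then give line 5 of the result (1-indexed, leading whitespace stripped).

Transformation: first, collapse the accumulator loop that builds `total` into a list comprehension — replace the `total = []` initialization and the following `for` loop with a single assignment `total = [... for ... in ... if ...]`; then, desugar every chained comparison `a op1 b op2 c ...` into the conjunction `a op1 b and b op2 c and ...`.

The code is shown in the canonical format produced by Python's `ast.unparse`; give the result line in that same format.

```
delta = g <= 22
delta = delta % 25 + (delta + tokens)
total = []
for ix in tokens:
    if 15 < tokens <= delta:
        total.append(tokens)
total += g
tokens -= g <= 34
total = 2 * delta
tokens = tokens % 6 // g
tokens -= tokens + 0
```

Transformed code:
delta = g <= 22
delta = delta % 25 + (delta + tokens)
total = [tokens for ix in tokens if 15 < tokens and tokens <= delta]
total += g
tokens -= g <= 34
total = 2 * delta
tokens = tokens % 6 // g
tokens -= tokens + 0

tokens -= g <= 34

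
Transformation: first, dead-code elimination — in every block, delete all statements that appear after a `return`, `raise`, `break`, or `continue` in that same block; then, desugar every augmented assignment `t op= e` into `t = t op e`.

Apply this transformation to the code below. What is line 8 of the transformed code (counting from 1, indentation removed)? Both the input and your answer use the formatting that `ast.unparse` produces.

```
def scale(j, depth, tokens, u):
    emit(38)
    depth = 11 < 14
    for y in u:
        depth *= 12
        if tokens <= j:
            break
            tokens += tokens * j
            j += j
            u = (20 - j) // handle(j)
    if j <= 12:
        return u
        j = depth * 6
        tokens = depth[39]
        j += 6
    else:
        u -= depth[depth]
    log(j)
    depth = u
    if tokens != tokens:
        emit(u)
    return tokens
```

Transformed code:
def scale(j, depth, tokens, u):
    emit(38)
    depth = 11 < 14
    for y in u:
        depth = depth * 12
        if tokens <= j:
            break
    if j <= 12:
        return u
    else:
        u = u - depth[depth]
    log(j)
    depth = u
    if tokens != tokens:
        emit(u)
    return tokens

if j <= 12:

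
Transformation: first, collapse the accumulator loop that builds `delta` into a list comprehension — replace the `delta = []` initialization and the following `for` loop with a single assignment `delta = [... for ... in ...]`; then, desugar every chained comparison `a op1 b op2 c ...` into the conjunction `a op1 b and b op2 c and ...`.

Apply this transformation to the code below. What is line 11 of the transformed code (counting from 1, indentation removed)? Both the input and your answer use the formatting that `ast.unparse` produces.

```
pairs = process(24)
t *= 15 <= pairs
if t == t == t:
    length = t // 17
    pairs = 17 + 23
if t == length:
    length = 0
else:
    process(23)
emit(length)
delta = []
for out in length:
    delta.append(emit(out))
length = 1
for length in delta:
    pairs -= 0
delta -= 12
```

delta = [emit(out) for out in length]

Transformed code:
pairs = process(24)
t *= 15 <= pairs
if t == t and t == t:
    length = t // 17
    pairs = 17 + 23
if t == length:
    length = 0
else:
    process(23)
emit(length)
delta = [emit(out) for out in length]
length = 1
for length in delta:
    pairs -= 0
delta -= 12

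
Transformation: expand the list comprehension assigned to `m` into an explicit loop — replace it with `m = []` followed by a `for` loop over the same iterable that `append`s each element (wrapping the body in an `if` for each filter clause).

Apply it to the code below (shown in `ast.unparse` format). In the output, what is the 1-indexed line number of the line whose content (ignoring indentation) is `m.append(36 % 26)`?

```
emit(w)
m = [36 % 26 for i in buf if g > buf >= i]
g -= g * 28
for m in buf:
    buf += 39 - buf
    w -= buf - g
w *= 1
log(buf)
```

5

Transformed code:
emit(w)
m = []
for i in buf:
    if g > buf >= i:
        m.append(36 % 26)
g -= g * 28
for m in buf:
    buf += 39 - buf
    w -= buf - g
w *= 1
log(buf)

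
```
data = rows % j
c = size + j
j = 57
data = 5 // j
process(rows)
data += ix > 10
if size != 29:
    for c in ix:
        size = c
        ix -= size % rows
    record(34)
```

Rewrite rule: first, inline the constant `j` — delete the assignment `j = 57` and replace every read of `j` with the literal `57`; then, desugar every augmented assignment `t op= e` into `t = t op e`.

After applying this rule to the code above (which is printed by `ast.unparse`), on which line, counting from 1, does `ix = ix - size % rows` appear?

Transformed code:
data = rows % 57
c = size + 57
data = 5 // 57
process(rows)
data = data + (ix > 10)
if size != 29:
    for c in ix:
        size = c
        ix = ix - size % rows
    record(34)

9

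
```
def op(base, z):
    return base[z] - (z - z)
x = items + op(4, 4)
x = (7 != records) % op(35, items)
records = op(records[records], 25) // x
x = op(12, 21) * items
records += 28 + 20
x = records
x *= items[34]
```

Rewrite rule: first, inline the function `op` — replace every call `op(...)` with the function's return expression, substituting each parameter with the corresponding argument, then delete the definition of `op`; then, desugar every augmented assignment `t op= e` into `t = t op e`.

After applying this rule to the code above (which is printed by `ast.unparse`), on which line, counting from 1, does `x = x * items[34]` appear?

Transformed code:
x = items + (4[4] - (4 - 4))
x = (7 != records) % (35[items] - (items - items))
records = (records[records][25] - (25 - 25)) // x
x = (12[21] - (21 - 21)) * items
records = records + (28 + 20)
x = records
x = x * items[34]

7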